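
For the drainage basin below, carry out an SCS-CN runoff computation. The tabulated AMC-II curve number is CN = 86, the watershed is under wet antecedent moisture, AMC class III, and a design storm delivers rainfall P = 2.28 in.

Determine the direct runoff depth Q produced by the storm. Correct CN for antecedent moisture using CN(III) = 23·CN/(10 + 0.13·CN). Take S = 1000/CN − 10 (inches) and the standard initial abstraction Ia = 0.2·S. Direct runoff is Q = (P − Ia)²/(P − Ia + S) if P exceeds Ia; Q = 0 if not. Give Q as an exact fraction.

Q = 2795554129/1739972425 in ≈ 1.607 in

Adjust CN=86 to AMC III: 23·86/(10 + 0.13·86) → 1978 ÷ (1059/50) = 98900/1059 ≈ 93.390
Retention S: 1000/CN − 10 with CN=93.390 → S = 700/989 ≈ 0.708 in
Ia = 0.2·(700/989) = 140/989 in ≈ 0.142 in
Since P=2.280 > Ia=0.142: effective rainfall P−Ia = 52873/24725 in
Q = (52873/24725)²/((52873/24725) + 700/989) = (2795554129/611325625)/(70373/24725) = 2795554129/1739972425 in ≈ 1.607 in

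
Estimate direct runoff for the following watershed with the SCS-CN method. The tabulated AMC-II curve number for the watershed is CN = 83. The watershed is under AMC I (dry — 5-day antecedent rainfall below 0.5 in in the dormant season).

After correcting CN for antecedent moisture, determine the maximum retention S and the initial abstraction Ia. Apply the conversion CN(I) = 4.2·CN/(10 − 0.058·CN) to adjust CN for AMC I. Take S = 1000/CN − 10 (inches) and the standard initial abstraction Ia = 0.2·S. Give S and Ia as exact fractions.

S = 8500/1743 in ≈ 4.877 in; Ia = 1700/1743 in ≈ 0.975 in

CN(I) from CN(II)=83: (4.2·83)/(10 − 0.058·83) = 174300/2593 ≈ 67.219
Retention S: 1000/CN − 10 with CN=67.219 → S = 8500/1743 ≈ 4.877 in
Ia = 0.2·(8500/1743) = 1700/1743 in ≈ 0.975 in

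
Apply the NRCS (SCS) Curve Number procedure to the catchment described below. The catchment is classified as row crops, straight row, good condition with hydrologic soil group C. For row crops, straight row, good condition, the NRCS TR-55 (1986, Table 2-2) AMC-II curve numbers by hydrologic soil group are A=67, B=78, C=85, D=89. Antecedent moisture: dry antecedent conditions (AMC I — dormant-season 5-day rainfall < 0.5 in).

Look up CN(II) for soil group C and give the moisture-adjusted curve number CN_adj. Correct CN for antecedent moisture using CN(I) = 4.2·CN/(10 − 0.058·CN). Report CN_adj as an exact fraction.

NRCS table: row crops, straight row, good condition, soil group C → CN(II) = 85
CN(I) from CN(II)=85: (4.2·85)/(10 − 0.058·85) = 11900/169 ≈ 70.414

CN_adj = 11900/169 ≈ 70.414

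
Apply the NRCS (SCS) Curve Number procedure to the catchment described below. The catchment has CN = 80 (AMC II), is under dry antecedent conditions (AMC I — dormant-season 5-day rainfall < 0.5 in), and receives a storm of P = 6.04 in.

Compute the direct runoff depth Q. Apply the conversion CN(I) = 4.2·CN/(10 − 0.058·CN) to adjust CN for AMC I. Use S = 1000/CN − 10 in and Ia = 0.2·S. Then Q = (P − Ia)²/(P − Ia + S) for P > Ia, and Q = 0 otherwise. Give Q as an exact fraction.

CN(I) from CN(II)=80: (4.2·80)/(10 − 0.058·80) = 4200/67 ≈ 62.687
Retention S: 1000/CN − 10 with CN=62.687 → S = 125/21 ≈ 5.952 in
Ia = 0.2S: 0.2·5.952 = 1.190 in (exactly 25/21)
Since P=6.040 > Ia=1.190: effective rainfall P−Ia = 2546/525 in
Q: (2546/525)² ÷ (5671/525) = 6482116/2977275 in (≈ 2.177 in)

Q = 6482116/2977275 in ≈ 2.177 in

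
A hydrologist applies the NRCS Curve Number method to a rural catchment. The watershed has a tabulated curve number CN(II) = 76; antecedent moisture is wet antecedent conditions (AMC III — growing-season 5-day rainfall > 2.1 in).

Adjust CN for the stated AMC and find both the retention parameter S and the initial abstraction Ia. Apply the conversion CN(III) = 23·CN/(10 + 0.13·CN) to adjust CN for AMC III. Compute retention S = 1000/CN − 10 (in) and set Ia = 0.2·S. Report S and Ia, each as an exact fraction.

Wet (AMC III): CN(III) = 23·76/(10 + 0.13·76) = 1748/(497/25) = 43700/497 ≈ 87.928
S = 1000/(43700/497) − 10 = 600/437 in ≈ 1.373 in
Initial abstraction Ia = S/5 = (600/437)/5 = 120/437 ≈ 0.275 in

S = 600/437 in ≈ 1.373 in; Ia = 120/437 in ≈ 0.275 in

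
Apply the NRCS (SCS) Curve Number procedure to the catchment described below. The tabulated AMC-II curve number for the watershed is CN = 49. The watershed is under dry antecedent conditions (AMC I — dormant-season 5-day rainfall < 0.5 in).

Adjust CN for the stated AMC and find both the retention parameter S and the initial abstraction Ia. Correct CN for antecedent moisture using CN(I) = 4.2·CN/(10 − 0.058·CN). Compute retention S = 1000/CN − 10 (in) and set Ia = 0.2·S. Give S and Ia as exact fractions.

Dry (AMC I): CN(I) = 4.2·49/(10 − 0.058·49) = (1029/5)/(3579/500) = 34300/1193 ≈ 28.751
S = 1000/(34300/1193) − 10 = 8500/343 in ≈ 24.781 in
Initial abstraction Ia = S/5 = (8500/343)/5 = 1700/343 ≈ 4.956 in

S = 8500/343 in ≈ 24.781 in; Ia = 1700/343 in ≈ 4.956 in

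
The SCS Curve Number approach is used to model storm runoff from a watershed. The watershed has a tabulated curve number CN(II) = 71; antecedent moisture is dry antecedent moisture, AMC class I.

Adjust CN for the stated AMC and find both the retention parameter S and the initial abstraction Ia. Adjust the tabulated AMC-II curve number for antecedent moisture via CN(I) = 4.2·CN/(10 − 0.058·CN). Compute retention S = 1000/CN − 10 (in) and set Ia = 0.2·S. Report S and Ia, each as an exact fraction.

Dry (AMC I): CN(I) = 4.2·71/(10 − 0.058·71) = (1491/5)/(2941/500) = 149100/2941 ≈ 50.697
Retention S: 1000/CN − 10 with CN=50.697 → S = 14500/1491 ≈ 9.725 in
Ia = 0.2·(14500/1491) = 2900/1491 in ≈ 1.945 in

S = 14500/1491 in ≈ 9.725 in; Ia = 2900/1491 in ≈ 1.945 in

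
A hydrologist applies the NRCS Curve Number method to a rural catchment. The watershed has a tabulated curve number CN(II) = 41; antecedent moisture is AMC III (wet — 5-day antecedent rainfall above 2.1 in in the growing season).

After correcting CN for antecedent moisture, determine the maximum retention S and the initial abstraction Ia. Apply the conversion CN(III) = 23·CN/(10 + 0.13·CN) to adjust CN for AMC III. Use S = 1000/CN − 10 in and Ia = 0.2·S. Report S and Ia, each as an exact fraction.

CN(III) from CN(II)=41: (23·41)/(10 + 0.13·41) = 94300/1533 ≈ 61.513
S = 1000/(94300/1533) − 10 = 5900/943 in ≈ 6.257 in
Initial abstraction Ia = S/5 = (5900/943)/5 = 1180/943 ≈ 1.251 in

S = 5900/943 in ≈ 6.257 in; Ia = 1180/943 in ≈ 1.251 in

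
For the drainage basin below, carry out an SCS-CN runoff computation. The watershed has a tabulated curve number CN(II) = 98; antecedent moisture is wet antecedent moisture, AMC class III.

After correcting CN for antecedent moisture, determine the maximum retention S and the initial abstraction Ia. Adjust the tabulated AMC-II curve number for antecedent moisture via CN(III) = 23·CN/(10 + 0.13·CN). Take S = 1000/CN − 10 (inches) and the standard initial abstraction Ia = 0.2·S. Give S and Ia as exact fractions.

S = 100/1127 in ≈ 0.089 in; Ia = 20/1127 in ≈ 0.018 in

CN(III) from CN(II)=98: (23·98)/(10 + 0.13·98) = 112700/1137 ≈ 99.120
Retention S: 1000/CN − 10 with CN=99.120 → S = 100/1127 ≈ 0.089 in
Ia = 0.2S: 0.2·0.089 = 0.018 in (exactly 20/1127)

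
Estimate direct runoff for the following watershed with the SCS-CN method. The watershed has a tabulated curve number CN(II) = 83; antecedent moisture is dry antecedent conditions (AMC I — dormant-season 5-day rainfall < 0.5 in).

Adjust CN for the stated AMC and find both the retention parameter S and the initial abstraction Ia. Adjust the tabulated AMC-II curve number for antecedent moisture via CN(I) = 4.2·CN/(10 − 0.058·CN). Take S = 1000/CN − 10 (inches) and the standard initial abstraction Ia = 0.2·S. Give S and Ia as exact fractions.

Adjust CN=83 to AMC I: 4.2·83/(10 − 0.058·83) → (1743/5) ÷ (2593/500) = 174300/2593 ≈ 67.219
Max retention: S = 1000/(174300/2593) − 10 = 8500/1743 in (≈ 4.877 in)
Ia = 0.2·(8500/1743) = 1700/1743 in ≈ 0.975 in

S = 8500/1743 in ≈ 4.877 in; Ia = 1700/1743 in ≈ 0.975 in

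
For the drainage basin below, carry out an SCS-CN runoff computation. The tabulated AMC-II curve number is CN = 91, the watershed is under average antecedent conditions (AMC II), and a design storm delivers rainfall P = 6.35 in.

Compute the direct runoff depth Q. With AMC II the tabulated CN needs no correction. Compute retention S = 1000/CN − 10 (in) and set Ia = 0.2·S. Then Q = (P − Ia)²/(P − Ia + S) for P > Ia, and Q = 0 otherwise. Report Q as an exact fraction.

CN(II) = 91; AMC II needs no correction.
S = 1000/91 − 10 = 90/91 in ≈ 0.989 in
Initial abstraction Ia = S/5 = (90/91)/5 = 18/91 ≈ 0.198 in
Excess rainfall: 6.350 − 0.198 = 6.152 in; P > Ia so Q > 0
Q: (11197/1820)² ÷ (12997/1820) = 125372809/23654540 in (≈ 5.300 in)

Q = 125372809/23654540 in ≈ 5.300 in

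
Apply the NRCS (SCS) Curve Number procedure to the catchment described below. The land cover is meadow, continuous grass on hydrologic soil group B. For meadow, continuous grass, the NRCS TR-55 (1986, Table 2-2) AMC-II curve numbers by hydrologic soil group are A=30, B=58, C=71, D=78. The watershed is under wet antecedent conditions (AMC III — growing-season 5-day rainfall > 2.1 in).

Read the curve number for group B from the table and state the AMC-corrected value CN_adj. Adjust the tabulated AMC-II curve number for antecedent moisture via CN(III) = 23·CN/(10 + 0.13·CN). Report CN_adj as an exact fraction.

NRCS table: meadow, continuous grass, soil group B → CN(II) = 58
Adjust CN=58 to AMC III: 23·58/(10 + 0.13·58) → 1334 ÷ (877/50) = 66700/877 ≈ 76.055

CN_adj = 66700/877 ≈ 76.055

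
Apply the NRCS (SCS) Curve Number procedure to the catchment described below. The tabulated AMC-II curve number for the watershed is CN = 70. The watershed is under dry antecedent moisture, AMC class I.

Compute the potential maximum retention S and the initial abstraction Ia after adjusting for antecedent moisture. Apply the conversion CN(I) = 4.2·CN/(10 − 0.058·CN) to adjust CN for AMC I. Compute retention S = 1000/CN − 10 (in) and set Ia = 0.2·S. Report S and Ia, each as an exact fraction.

S = 500/49 in ≈ 10.204 in; Ia = 100/49 in ≈ 2.041 in

Dry (AMC I): CN(I) = 4.2·70/(10 − 0.058·70) = 294/(297/50) = 4900/99 ≈ 49.495
Retention S: 1000/CN − 10 with CN=49.495 → S = 500/49 ≈ 10.204 in
Initial abstraction Ia = S/5 = (500/49)/5 = 100/49 ≈ 2.041 in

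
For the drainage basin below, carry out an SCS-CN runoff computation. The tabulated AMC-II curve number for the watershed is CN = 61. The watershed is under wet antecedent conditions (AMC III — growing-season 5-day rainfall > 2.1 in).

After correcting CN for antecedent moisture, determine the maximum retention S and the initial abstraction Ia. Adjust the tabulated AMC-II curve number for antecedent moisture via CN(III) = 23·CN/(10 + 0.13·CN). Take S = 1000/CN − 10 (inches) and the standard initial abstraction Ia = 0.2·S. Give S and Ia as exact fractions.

Wet (AMC III): CN(III) = 23·61/(10 + 0.13·61) = 1403/(1793/100) = 140300/1793 ≈ 78.249
S = 1000/(140300/1793) − 10 = 3900/1403 in ≈ 2.780 in
Initial abstraction Ia = S/5 = (3900/1403)/5 = 780/1403 ≈ 0.556 in

S = 3900/1403 in ≈ 2.780 in; Ia = 780/1403 in ≈ 0.556 in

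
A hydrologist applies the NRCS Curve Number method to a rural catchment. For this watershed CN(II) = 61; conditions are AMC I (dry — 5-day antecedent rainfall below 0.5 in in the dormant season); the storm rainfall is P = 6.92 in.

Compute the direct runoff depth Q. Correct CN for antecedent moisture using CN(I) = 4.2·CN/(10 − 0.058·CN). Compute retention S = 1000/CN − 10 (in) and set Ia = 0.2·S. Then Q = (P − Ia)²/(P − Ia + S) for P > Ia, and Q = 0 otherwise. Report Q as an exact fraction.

Dry (AMC I): CN(I) = 4.2·61/(10 − 0.058·61) = (1281/5)/(3231/500) = 42700/1077 ≈ 39.647
Max retention: S = 1000/(42700/1077) − 10 = 6500/427 in (≈ 15.222 in)
Initial abstraction Ia = S/5 = (6500/427)/5 = 1300/427 ≈ 3.044 in
Excess rainfall: 6.920 − 3.044 = 3.876 in; P > Ia so Q > 0
Runoff Q = (P−Ia)²/(P−Ia+S) = (3.876)²/(3.876+15.222) = 1711559641/2176322925 ≈ 0.786 in

Q = 1711559641/2176322925 in ≈ 0.786 in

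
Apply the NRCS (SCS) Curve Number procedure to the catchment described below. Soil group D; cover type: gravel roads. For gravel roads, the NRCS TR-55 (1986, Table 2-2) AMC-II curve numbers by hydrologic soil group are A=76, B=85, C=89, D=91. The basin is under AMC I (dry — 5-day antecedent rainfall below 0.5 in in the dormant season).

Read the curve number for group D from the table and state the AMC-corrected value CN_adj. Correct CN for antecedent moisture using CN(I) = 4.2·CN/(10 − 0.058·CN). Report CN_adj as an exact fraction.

CN_adj = 63700/787 ≈ 80.940

NRCS table: gravel roads, soil group D → CN(II) = 91
CN(I) from CN(II)=91: (4.2·91)/(10 − 0.058·91) = 63700/787 ≈ 80.940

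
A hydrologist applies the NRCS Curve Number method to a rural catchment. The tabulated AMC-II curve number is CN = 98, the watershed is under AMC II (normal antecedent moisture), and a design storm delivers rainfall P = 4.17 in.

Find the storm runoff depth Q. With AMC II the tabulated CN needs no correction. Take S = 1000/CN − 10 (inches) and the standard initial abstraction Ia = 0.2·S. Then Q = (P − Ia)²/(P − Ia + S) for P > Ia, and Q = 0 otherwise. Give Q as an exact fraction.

Q = 409374289/104041700 in ≈ 3.935 in

Average conditions: CN = 98 (no AMC adjustment).
S = 1000/98 − 10 = 10/49 in ≈ 0.204 in
Ia = 0.2S: 0.2·0.204 = 0.041 in (exactly 2/49)
Excess rainfall: 4.170 − 0.041 = 4.129 in; P > Ia so Q > 0
Runoff Q = (P−Ia)²/(P−Ia+S) = (4.129)²/(4.129+0.204) = 409374289/104041700 ≈ 3.935 in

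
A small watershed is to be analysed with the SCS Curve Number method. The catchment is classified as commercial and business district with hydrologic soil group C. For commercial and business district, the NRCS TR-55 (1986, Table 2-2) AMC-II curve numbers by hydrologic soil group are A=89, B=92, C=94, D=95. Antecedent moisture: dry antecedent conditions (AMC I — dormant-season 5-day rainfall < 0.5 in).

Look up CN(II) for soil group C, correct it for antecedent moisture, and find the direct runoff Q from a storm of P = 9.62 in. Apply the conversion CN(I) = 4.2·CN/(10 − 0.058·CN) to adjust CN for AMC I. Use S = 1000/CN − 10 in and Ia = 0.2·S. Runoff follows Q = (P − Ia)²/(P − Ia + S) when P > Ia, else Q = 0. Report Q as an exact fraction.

NRCS table: commercial and business district, soil group C → CN(II) = 94
Adjust CN=94 to AMC I: 4.2·94/(10 − 0.058·94) → (1974/5) ÷ (1137/250) = 32900/379 ≈ 86.807
S = 1000/(32900/379) − 10 = 500/329 in ≈ 1.520 in
Ia = 0.2S: 0.2·1.520 = 0.304 in (exactly 100/329)
Since P=9.620 > Ia=0.304: effective rainfall P−Ia = 153249/16450 in
Q: (153249/16450)² ÷ (178249/16450) = 23485256001/2932196050 in (≈ 8.009 in)

Q = 23485256001/2932196050 in ≈ 8.009 in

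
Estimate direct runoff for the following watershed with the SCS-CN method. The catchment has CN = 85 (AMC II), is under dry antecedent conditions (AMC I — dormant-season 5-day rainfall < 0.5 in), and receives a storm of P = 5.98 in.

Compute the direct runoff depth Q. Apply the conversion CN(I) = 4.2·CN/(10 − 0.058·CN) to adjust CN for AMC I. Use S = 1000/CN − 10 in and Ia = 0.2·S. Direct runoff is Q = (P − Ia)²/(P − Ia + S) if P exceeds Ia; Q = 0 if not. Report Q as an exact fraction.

CN(I) from CN(II)=85: (4.2·85)/(10 − 0.058·85) = 11900/169 ≈ 70.414
Retention S: 1000/CN − 10 with CN=70.414 → S = 500/119 ≈ 4.202 in
Ia = 0.2·(500/119) = 100/119 in ≈ 0.840 in
Since P=5.980 > Ia=0.840: effective rainfall P−Ia = 30581/5950 in
Q: (30581/5950)² ÷ (55581/5950) = 935197561/330706950 in (≈ 2.828 in)

Q = 935197561/330706950 in ≈ 2.828 in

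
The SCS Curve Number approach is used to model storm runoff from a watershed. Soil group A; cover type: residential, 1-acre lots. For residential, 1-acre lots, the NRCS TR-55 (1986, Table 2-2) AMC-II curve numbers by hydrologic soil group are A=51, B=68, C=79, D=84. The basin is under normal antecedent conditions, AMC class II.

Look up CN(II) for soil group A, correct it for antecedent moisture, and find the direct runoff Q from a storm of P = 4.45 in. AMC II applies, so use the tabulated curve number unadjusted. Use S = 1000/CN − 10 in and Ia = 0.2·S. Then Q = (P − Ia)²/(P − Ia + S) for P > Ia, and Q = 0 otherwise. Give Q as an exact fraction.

Q = 6651241/12626580 in ≈ 0.527 in

NRCS table: residential, 1-acre lots, soil group A → CN(II) = 51
Average conditions: CN = 51 (no AMC adjustment).
S = 1000/51 − 10 = 490/51 in ≈ 9.608 in
Ia = 0.2S: 0.2·9.608 = 1.922 in (exactly 98/51)
Since P=4.450 > Ia=1.922: effective rainfall P−Ia = 2579/1020 in
Q = (2579/1020)²/((2579/1020) + 490/51) = (6651241/1040400)/(12379/1020) = 6651241/12626580 in ≈ 0.527 in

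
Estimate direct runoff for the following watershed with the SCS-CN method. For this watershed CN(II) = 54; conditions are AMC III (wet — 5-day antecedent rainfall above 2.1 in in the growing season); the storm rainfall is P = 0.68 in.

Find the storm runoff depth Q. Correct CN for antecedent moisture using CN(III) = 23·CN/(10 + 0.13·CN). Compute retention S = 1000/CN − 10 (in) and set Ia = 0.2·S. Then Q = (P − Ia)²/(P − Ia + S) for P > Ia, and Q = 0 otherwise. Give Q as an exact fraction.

Q = 0 in ≈ 0.000 in

Adjust CN=54 to AMC III: 23·54/(10 + 0.13·54) → 1242 ÷ (851/50) = 2700/37 ≈ 72.973
Retention S: 1000/CN − 10 with CN=72.973 → S = 100/27 ≈ 3.704 in
Initial abstraction Ia = S/5 = (100/27)/5 = 20/27 ≈ 0.741 in
P = 0.680 ≤ Ia = 0.741 in: entire storm abstracted, Q = 0.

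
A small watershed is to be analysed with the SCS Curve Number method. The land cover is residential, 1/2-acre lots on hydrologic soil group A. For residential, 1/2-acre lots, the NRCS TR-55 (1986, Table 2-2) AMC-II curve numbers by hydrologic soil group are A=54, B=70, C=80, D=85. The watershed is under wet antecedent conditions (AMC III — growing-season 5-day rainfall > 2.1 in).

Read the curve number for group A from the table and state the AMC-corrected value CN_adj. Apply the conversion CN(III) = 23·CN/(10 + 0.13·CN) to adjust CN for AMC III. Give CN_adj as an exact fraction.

CN_adj = 2700/37 ≈ 72.973

NRCS table: residential, 1/2-acre lots, soil group A → CN(II) = 54
Wet (AMC III): CN(III) = 23·54/(10 + 0.13·54) = 1242/(851/50) = 2700/37 ≈ 72.973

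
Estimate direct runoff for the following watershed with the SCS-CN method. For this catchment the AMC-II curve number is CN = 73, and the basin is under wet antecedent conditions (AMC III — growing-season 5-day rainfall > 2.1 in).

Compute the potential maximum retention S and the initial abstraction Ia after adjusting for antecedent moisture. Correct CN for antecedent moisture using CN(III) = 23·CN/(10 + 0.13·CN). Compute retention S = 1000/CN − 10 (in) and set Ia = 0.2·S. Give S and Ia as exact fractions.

Adjust CN=73 to AMC III: 23·73/(10 + 0.13·73) → 1679 ÷ (1949/100) = 167900/1949 ≈ 86.147
S = 1000/(167900/1949) − 10 = 2700/1679 in ≈ 1.608 in
Ia = 0.2·(2700/1679) = 540/1679 in ≈ 0.322 in

S = 2700/1679 in ≈ 1.608 in; Ia = 540/1679 in ≈ 0.322 in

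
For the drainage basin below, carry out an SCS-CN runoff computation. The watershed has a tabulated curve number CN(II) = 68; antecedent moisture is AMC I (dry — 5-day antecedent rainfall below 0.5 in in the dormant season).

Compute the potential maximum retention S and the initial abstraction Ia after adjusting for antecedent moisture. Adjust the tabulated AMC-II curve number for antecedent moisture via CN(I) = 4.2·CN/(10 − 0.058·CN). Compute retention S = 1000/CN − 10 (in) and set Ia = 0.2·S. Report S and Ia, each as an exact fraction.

CN(I) from CN(II)=68: (4.2·68)/(10 − 0.058·68) = 35700/757 ≈ 47.160
S = 1000/(35700/757) − 10 = 4000/357 in ≈ 11.204 in
Ia = 0.2S: 0.2·11.204 = 2.241 in (exactly 800/357)

S = 4000/357 in ≈ 11.204 in; Ia = 800/357 in ≈ 2.241 in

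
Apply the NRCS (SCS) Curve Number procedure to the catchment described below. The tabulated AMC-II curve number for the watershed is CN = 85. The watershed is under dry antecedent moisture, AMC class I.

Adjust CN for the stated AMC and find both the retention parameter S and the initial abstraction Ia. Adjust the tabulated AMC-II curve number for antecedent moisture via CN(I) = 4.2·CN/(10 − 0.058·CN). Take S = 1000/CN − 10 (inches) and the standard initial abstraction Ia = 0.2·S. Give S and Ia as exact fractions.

S = 500/119 in ≈ 4.202 in; Ia = 100/119 in ≈ 0.840 in

Adjust CN=85 to AMC I: 4.2·85/(10 − 0.058·85) → 357 ÷ (507/100) = 11900/169 ≈ 70.414
S = 1000/(11900/169) − 10 = 500/119 in ≈ 4.202 in
Ia = 0.2S: 0.2·4.202 = 0.840 in (exactly 100/119)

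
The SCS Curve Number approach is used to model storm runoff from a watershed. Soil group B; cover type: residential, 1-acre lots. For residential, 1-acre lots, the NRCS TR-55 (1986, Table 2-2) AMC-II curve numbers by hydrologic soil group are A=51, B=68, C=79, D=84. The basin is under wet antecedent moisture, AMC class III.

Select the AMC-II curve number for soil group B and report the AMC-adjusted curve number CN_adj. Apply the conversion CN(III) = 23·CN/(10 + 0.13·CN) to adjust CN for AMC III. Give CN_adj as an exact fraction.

NRCS table: residential, 1-acre lots, soil group B → CN(II) = 68
CN(III) from CN(II)=68: (23·68)/(10 + 0.13·68) = 39100/471 ≈ 83.015

CN_adj = 39100/471 ≈ 83.015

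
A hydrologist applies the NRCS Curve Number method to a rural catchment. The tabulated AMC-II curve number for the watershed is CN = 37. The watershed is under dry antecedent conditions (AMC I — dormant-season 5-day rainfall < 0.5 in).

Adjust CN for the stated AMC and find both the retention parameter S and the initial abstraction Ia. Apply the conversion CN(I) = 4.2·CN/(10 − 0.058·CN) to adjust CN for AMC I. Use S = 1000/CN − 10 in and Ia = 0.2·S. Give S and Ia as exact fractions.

S = 1500/37 in ≈ 40.541 in; Ia = 300/37 in ≈ 8.108 in

Adjust CN=37 to AMC I: 4.2·37/(10 − 0.058·37) → (777/5) ÷ (3927/500) = 3700/187 ≈ 19.786
Retention S: 1000/CN − 10 with CN=19.786 → S = 1500/37 ≈ 40.541 in
Initial abstraction Ia = S/5 = (1500/37)/5 = 300/37 ≈ 8.108 in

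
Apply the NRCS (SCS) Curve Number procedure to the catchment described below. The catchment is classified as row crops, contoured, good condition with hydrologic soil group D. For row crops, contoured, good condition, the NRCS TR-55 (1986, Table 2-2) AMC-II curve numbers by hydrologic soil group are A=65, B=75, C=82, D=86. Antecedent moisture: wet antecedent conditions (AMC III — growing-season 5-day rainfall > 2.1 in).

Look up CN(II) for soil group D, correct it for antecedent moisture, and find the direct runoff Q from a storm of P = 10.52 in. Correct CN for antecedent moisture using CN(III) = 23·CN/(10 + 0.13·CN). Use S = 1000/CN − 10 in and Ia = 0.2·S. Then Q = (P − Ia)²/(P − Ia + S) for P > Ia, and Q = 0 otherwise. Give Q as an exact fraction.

NRCS table: row crops, contoured, good condition, soil group D → CN(II) = 86
Adjust CN=86 to AMC III: 23·86/(10 + 0.13·86) → 1978 ÷ (1059/50) = 98900/1059 ≈ 93.390
Retention S: 1000/CN − 10 with CN=93.390 → S = 700/989 ≈ 0.708 in
Initial abstraction Ia = S/5 = (700/989)/5 = 140/989 ≈ 0.142 in
P − Ia = 10.520 − 0.142 = 256607/24725 ≈ 10.378 in (> 0, runoff occurs)
Runoff Q = (P−Ia)²/(P−Ia+S) = (10.378)²/(10.378+0.708) = 65847152449/6777295575 ≈ 9.716 in

Q = 65847152449/6777295575 in ≈ 9.716 in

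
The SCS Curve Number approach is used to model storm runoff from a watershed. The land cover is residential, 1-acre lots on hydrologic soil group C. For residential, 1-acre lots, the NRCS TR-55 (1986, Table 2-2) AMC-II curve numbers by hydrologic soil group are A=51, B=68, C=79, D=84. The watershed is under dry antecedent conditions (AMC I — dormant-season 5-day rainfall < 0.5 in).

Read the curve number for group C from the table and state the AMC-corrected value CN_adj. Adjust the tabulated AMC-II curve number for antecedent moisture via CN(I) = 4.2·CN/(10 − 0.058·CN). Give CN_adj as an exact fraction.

NRCS table: residential, 1-acre lots, soil group C → CN(II) = 79
Adjust CN=79 to AMC I: 4.2·79/(10 − 0.058·79) → (1659/5) ÷ (2709/500) = 7900/129 ≈ 61.240

CN_adj = 7900/129 ≈ 61.240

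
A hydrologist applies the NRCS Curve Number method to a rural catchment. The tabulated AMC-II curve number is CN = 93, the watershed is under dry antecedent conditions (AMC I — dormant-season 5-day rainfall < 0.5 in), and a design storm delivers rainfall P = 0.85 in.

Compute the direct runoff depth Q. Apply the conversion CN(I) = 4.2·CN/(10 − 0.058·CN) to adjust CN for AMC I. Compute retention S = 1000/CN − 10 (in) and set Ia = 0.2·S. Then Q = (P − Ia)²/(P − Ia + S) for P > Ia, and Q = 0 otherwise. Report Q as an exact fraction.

CN(I) from CN(II)=93: (4.2·93)/(10 − 0.058·93) = 27900/329 ≈ 84.802
Retention S: 1000/CN − 10 with CN=84.802 → S = 500/279 ≈ 1.792 in
Initial abstraction Ia = S/5 = (500/279)/5 = 100/279 ≈ 0.358 in
P − Ia = 0.850 − 0.358 = 2743/5580 ≈ 0.492 in (> 0, runoff occurs)
Q: (2743/5580)² ÷ (12743/5580) = 7524049/71105940 in (≈ 0.106 in)

Q = 7524049/71105940 in ≈ 0.106 in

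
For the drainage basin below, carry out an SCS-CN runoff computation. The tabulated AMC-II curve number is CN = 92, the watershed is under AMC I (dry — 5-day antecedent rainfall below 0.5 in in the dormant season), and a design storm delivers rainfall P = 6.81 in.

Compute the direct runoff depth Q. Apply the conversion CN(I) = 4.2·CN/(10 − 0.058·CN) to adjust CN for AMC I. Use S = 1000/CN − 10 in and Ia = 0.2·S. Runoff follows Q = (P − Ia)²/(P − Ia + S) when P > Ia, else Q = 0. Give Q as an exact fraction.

CN(I) from CN(II)=92: (4.2·92)/(10 − 0.058·92) = 48300/583 ≈ 82.847
Retention S: 1000/CN − 10 with CN=82.847 → S = 1000/483 ≈ 2.070 in
Ia = 0.2S: 0.2·2.070 = 0.414 in (exactly 200/483)
P − Ia = 6.810 − 0.414 = 308923/48300 ≈ 6.396 in (> 0, runoff occurs)
Runoff Q = (P−Ia)²/(P−Ia+S) = (6.396)²/(6.396+2.070) = 95433419929/19750980900 ≈ 4.832 in

Q = 95433419929/19750980900 in ≈ 4.832 in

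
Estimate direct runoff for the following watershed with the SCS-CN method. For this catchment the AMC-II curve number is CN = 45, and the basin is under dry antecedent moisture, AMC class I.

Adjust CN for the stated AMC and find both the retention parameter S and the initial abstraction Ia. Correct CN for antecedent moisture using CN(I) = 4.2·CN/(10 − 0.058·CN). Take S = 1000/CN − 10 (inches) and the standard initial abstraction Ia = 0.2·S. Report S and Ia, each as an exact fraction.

CN(I) from CN(II)=45: (4.2·45)/(10 − 0.058·45) = 18900/739 ≈ 25.575
Max retention: S = 1000/(18900/739) − 10 = 5500/189 in (≈ 29.101 in)
Initial abstraction Ia = S/5 = (5500/189)/5 = 1100/189 ≈ 5.820 in

S = 5500/189 in ≈ 29.101 in; Ia = 1100/189 in ≈ 5.820 in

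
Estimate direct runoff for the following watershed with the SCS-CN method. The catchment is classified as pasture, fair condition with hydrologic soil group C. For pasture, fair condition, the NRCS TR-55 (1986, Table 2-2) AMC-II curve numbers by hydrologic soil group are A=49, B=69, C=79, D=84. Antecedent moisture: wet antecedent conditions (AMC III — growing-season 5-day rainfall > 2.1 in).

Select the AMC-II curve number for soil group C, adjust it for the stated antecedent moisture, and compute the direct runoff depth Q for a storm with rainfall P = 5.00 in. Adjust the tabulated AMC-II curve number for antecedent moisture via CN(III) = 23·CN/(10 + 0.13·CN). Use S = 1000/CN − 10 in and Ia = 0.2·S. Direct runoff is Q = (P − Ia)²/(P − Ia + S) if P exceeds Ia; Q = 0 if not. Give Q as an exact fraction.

Q = 15016445/3912001 in ≈ 3.839 in

NRCS table: pasture, fair condition, soil group C → CN(II) = 79
Wet (AMC III): CN(III) = 23·79/(10 + 0.13·79) = 1817/(2027/100) = 181700/2027 ≈ 89.640
Max retention: S = 1000/(181700/2027) − 10 = 2100/1817 in (≈ 1.156 in)
Initial abstraction Ia = S/5 = (2100/1817)/5 = 420/1817 ≈ 0.231 in
Since P=5.000 > Ia=0.231: effective rainfall P−Ia = 8665/1817 in
Q: (8665/1817)² ÷ (10765/1817) = 15016445/3912001 in (≈ 3.839 in)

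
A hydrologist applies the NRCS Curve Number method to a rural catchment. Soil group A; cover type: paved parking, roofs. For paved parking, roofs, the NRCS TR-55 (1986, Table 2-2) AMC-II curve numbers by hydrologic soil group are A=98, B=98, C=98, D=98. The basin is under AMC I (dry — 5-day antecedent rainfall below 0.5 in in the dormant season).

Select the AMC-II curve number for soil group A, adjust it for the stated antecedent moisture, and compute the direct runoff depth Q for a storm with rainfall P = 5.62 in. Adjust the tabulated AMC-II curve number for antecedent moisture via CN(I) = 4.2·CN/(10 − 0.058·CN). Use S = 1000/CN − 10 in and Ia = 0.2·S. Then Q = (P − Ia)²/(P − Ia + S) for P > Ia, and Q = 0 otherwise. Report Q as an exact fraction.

Q = 80740654201/15905716050 in ≈ 5.076 in

NRCS table: paved parking, roofs, soil group A → CN(II) = 98
Adjust CN=98 to AMC I: 4.2·98/(10 − 0.058·98) → (2058/5) ÷ (1079/250) = 102900/1079 ≈ 95.366
Retention S: 1000/CN − 10 with CN=95.366 → S = 500/1029 ≈ 0.486 in
Ia = 0.2·(500/1029) = 100/1029 in ≈ 0.097 in
P − Ia = 5.620 − 0.097 = 284149/51450 ≈ 5.523 in (> 0, runoff occurs)
Q: (284149/51450)² ÷ (309149/51450) = 80740654201/15905716050 in (≈ 5.076 in)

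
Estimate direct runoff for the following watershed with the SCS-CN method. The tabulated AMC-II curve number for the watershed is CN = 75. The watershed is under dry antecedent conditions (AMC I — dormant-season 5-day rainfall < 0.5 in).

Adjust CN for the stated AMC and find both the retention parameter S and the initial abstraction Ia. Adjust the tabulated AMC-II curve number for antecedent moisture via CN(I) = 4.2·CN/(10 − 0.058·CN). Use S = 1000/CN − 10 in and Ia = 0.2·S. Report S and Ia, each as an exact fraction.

Adjust CN=75 to AMC I: 4.2·75/(10 − 0.058·75) → 315 ÷ (113/20) = 6300/113 ≈ 55.752
Max retention: S = 1000/(6300/113) − 10 = 500/63 in (≈ 7.937 in)
Ia = 0.2·(500/63) = 100/63 in ≈ 1.587 in

S = 500/63 in ≈ 7.937 in; Ia = 100/63 in ≈ 1.587 in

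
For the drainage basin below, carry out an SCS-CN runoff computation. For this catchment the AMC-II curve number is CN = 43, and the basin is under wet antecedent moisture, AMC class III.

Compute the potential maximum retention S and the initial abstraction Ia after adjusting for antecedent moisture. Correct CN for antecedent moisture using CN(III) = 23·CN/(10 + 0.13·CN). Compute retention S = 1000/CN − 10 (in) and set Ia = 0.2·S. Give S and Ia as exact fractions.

CN(III) from CN(II)=43: (23·43)/(10 + 0.13·43) = 98900/1559 ≈ 63.438
Retention S: 1000/CN − 10 with CN=63.438 → S = 5700/989 ≈ 5.763 in
Ia = 0.2·(5700/989) = 1140/989 in ≈ 1.153 in

S = 5700/989 in ≈ 5.763 in; Ia = 1140/989 in ≈ 1.153 in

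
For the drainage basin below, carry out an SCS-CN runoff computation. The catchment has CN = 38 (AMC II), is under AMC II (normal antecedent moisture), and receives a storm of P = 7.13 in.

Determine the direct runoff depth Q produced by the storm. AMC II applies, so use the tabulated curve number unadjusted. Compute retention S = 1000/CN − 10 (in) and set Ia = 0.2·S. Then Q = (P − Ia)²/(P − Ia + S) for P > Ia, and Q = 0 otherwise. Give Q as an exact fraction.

Q = 1741239/2350300 in ≈ 0.741 in

CN(II) = 38; AMC II needs no correction.
Retention S: 1000/CN − 10 with CN=38.000 → S = 310/19 ≈ 16.316 in
Ia = 0.2·(310/19) = 62/19 in ≈ 3.263 in
P − Ia = 7.130 − 3.263 = 7347/1900 ≈ 3.867 in (> 0, runoff occurs)
Q: (7347/1900)² ÷ (38347/1900) = 1741239/2350300 in (≈ 0.741 in)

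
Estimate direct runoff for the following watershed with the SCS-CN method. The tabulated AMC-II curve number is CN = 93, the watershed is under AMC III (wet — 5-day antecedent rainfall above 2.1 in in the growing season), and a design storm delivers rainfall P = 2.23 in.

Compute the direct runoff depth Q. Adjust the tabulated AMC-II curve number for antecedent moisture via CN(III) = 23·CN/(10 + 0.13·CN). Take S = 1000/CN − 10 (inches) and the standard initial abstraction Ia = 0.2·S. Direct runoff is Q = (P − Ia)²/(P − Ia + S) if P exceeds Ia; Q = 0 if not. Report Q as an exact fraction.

Wet (AMC III): CN(III) = 23·93/(10 + 0.13·93) = 2139/(2209/100) = 213900/2209 ≈ 96.831
S = 1000/(213900/2209) − 10 = 700/2139 in ≈ 0.327 in
Ia = 0.2·(700/2139) = 140/2139 in ≈ 0.065 in
Excess rainfall: 2.230 − 0.065 = 2.165 in; P > Ia so Q > 0
Runoff Q = (P−Ia)²/(P−Ia+S) = (2.165)²/(2.165+0.327) = 214366222009/114008058300 ≈ 1.880 in

Q = 214366222009/114008058300 in ≈ 1.880 in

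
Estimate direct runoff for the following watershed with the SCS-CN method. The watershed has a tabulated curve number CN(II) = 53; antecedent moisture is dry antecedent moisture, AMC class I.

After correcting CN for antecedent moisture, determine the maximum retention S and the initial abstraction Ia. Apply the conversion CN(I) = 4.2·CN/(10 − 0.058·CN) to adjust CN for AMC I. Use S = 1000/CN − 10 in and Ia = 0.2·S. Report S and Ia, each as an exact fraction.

CN(I) from CN(II)=53: (4.2·53)/(10 − 0.058·53) = 111300/3463 ≈ 32.140
Max retention: S = 1000/(111300/3463) − 10 = 23500/1113 in (≈ 21.114 in)
Initial abstraction Ia = S/5 = (23500/1113)/5 = 4700/1113 ≈ 4.223 in

S = 23500/1113 in ≈ 21.114 in; Ia = 4700/1113 in ≈ 4.223 in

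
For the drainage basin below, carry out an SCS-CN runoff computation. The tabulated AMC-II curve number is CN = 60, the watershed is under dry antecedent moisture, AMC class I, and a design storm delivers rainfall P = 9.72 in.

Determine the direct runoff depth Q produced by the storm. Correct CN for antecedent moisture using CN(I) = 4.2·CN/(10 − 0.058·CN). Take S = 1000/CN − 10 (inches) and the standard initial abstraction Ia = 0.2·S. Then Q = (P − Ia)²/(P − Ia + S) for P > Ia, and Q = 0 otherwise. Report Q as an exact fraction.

Q = 106275481/55611675 in ≈ 1.911 in

Adjust CN=60 to AMC I: 4.2·60/(10 − 0.058·60) → 252 ÷ (163/25) = 6300/163 ≈ 38.650
Retention S: 1000/CN − 10 with CN=38.650 → S = 1000/63 ≈ 15.873 in
Ia = 0.2S: 0.2·15.873 = 3.175 in (exactly 200/63)
Excess rainfall: 9.720 − 3.175 = 6.545 in; P > Ia so Q > 0
Q = (10309/1575)²/((10309/1575) + 1000/63) = (106275481/2480625)/(35309/1575) = 106275481/55611675 in ≈ 1.911 in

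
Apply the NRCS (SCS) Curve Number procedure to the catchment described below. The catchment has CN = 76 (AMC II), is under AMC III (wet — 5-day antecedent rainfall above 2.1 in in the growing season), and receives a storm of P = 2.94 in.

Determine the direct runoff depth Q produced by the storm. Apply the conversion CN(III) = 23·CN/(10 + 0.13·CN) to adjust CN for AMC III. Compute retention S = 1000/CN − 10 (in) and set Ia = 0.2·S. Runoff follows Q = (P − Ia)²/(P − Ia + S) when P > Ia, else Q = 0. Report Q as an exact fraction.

Wet (AMC III): CN(III) = 23·76/(10 + 0.13·76) = 1748/(497/25) = 43700/497 ≈ 87.928
Retention S: 1000/CN − 10 with CN=87.928 → S = 600/437 ≈ 1.373 in
Ia = 0.2S: 0.2·1.373 = 0.275 in (exactly 120/437)
Excess rainfall: 2.940 − 0.275 = 2.665 in; P > Ia so Q > 0
Q: (58239/21850)² ÷ (88239/21850) = 1130593707/642674050 in (≈ 1.759 in)

Q = 1130593707/642674050 in ≈ 1.759 in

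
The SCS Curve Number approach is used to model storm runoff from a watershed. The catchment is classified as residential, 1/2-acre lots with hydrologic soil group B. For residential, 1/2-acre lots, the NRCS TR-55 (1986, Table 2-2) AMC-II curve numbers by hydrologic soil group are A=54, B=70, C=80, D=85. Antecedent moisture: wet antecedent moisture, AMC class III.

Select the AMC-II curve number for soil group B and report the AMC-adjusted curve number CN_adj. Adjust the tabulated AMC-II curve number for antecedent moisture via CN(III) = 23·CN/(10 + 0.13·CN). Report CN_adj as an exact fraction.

NRCS table: residential, 1/2-acre lots, soil group B → CN(II) = 70
Wet (AMC III): CN(III) = 23·70/(10 + 0.13·70) = 1610/(191/10) = 16100/191 ≈ 84.293

CN_adj = 16100/191 ≈ 84.293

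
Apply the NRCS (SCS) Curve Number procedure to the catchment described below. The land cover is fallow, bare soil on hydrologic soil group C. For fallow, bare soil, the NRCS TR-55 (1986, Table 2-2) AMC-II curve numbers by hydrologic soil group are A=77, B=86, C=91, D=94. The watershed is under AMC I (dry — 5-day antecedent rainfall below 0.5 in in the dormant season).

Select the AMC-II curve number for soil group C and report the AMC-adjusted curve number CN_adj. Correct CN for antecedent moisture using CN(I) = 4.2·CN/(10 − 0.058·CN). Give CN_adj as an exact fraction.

CN_adj = 63700/787 ≈ 80.940

NRCS table: fallow, bare soil, soil group C → CN(II) = 91
Dry (AMC I): CN(I) = 4.2·91/(10 − 0.058·91) = (1911/5)/(2361/500) = 63700/787 ≈ 80.940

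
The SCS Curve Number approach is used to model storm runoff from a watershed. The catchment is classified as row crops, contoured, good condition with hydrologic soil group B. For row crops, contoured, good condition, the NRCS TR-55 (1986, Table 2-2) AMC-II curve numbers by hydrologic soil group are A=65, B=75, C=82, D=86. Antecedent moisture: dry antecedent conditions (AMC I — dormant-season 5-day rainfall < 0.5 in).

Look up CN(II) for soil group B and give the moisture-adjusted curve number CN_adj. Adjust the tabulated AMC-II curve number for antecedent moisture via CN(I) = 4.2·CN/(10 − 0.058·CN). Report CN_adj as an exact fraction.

CN_adj = 6300/113 ≈ 55.752

NRCS table: row crops, contoured, good condition, soil group B → CN(II) = 75
CN(I) from CN(II)=75: (4.2·75)/(10 − 0.058·75) = 6300/113 ≈ 55.752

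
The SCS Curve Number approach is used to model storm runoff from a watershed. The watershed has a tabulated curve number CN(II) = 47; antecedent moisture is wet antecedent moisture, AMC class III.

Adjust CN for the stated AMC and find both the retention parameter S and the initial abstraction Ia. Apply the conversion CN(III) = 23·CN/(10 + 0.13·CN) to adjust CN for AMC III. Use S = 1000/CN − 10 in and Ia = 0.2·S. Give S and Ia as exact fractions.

S = 5300/1081 in ≈ 4.903 in; Ia = 1060/1081 in ≈ 0.981 in

Wet (AMC III): CN(III) = 23·47/(10 + 0.13·47) = 1081/(1611/100) = 108100/1611 ≈ 67.101
Retention S: 1000/CN − 10 with CN=67.101 → S = 5300/1081 ≈ 4.903 in
Ia = 0.2·(5300/1081) = 1060/1081 in ≈ 0.981 in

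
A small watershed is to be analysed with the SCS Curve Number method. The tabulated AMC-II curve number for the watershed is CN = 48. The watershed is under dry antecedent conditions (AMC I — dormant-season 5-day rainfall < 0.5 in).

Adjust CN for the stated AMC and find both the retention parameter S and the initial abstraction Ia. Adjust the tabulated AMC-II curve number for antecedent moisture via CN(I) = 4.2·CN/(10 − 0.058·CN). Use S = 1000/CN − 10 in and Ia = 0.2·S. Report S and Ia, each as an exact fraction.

S = 1625/63 in ≈ 25.794 in; Ia = 325/63 in ≈ 5.159 in

Dry (AMC I): CN(I) = 4.2·48/(10 − 0.058·48) = (1008/5)/(902/125) = 12600/451 ≈ 27.938
Retention S: 1000/CN − 10 with CN=27.938 → S = 1625/63 ≈ 25.794 in
Initial abstraction Ia = S/5 = (1625/63)/5 = 325/63 ≈ 5.159 in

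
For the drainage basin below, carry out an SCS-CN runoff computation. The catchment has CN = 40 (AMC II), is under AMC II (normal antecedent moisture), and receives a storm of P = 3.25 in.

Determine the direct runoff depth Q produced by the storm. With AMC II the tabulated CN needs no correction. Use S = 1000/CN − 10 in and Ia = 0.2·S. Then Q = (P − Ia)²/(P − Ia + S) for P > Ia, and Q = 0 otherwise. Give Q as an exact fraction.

Q = 1/244 in ≈ 0.004 in

CN(II) = 40; AMC II needs no correction.
S = 1000/40 − 10 = 15 in ≈ 15.000 in
Ia = 0.2·15 = 3 in ≈ 3.000 in
P − Ia = 3.250 − 3.000 = 1/4 ≈ 0.250 in (> 0, runoff occurs)
Runoff Q = (P−Ia)²/(P−Ia+S) = (0.250)²/(0.250+15.000) = 1/244 ≈ 0.004 in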